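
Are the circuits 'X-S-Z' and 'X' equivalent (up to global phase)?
No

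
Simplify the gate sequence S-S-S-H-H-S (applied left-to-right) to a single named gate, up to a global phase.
I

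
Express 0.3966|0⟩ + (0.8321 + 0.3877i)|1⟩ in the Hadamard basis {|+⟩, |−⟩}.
(0.8688 + 0.2741i)|+⟩ + (-0.3079 - 0.2741i)|−⟩

With |ψ⟩ = α|0⟩ + β|1⟩, the Hadamard-basis coefficients are ⟨+|ψ⟩ = (α + β)/√2 and ⟨−|ψ⟩ = (α − β)/√2.
Here α = 0.3966, β = (0.8321 + 0.3877i): (α + β)/√2 = (0.8688 + 0.2741i), (α − β)/√2 = (-0.3079 - 0.2741i).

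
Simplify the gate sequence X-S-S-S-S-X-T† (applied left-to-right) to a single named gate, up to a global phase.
T†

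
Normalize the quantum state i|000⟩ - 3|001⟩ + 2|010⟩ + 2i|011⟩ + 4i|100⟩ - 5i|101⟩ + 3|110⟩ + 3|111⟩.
0.114i|000⟩ - 0.3419|001⟩ + 0.2279|010⟩ + 0.2279i|011⟩ + 0.4558i|100⟩ - 0.5698i|101⟩ + 0.3419|110⟩ + 0.3419|111⟩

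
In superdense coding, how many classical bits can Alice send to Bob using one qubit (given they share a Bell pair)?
2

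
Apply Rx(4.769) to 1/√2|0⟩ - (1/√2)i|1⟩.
-0.9996|0⟩ + 0.0283i|1⟩

Rx(4.769) = [[cos(θ/2), −i·sin(θ/2)], [−i·sin(θ/2), cos(θ/2)]]; θ = 4.769, cos(θ/2) ≈ -0.726836, sin(θ/2) ≈ 0.686811.
With a = amp(|0⟩) = 1/√2 and b = amp(|1⟩) = -(1/√2)i:
new amp(|0⟩) = (-0.726836)·a + (-0.686811i)·b = -0.9996
new amp(|1⟩) = (-0.686811i)·a + (-0.726836)·b = 0.0283i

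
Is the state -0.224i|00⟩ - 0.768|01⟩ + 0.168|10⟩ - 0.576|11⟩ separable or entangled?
Entangled

Writing the state as a|00⟩ + b|01⟩ + c|10⟩ + d|11⟩, it is a product state iff ad − bc = 0.
Here (a, b, c, d) = (-0.224i, -0.768, 0.168, -0.576): ad − bc = (-0.224i)(-0.576) − (-0.768)(0.168) = (0.129 + 0.129i) ≠ 0, so the state is entangled.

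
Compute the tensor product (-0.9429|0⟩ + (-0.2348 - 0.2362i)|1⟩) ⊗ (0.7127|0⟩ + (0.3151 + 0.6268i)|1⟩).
-0.672|00⟩ + (-0.2971 - 0.591i)|01⟩ + (-0.1673 - 0.1683i)|10⟩ + (0.07406 - 0.2216i)|11⟩

amp(|b₁b₂…⟩) = product of the factor amplitudes for bits b₁, b₂, …; only kets whose every factor amplitude is nonzero survive.
|00⟩: (-0.9429)(0.7127) = -0.672
|01⟩: (-0.9429)(0.3151 + 0.6268i) = (-0.2971 - 0.591i)
|10⟩: (-0.2348 - 0.2362i)(0.7127) = (-0.1673 - 0.1683i)
|11⟩: (-0.2348 - 0.2362i)(0.3151 + 0.6268i) = (0.07406 - 0.2216i)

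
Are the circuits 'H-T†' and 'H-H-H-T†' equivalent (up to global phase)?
Yes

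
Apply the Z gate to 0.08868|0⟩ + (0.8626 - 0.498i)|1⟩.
0.08868|0⟩ + (-0.8626 + 0.498i)|1⟩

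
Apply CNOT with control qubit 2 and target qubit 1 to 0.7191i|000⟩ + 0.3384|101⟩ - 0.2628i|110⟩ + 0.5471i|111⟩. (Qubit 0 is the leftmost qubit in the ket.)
0.7191i|000⟩ + 0.5471i|101⟩ - 0.2628i|110⟩ + 0.3384|111⟩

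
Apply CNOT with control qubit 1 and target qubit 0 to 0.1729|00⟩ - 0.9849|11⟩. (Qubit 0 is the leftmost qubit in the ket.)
0.1729|00⟩ - 0.9849|01⟩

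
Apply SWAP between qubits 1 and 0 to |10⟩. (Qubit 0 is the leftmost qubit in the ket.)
|01⟩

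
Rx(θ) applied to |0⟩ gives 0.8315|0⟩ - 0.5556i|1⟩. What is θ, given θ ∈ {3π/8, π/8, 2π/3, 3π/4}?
3π/8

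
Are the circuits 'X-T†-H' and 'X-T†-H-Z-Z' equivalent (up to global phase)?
Yes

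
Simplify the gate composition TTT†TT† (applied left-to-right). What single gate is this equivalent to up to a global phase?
T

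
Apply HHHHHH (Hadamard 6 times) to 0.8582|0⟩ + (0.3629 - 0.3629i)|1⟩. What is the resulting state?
0.8582|0⟩ + (0.3629 - 0.3629i)|1⟩

H² = I, so an even number of Hadamards cancels: H^6 = I and the state is unchanged.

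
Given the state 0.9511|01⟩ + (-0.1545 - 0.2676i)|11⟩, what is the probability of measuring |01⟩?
0.9046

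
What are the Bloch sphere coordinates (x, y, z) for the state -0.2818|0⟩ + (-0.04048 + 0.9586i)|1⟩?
(0.02281, -0.5403, -0.8411)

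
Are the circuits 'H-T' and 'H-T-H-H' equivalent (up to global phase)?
Yes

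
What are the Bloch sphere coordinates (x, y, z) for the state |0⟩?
(0, 0, 1)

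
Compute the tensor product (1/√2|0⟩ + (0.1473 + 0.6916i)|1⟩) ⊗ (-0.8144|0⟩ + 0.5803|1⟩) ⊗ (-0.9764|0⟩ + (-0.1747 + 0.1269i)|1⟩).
0.5623|000⟩ + (0.1006 - 0.07308i)|001⟩ - 0.4007|010⟩ + (-0.07169 + 0.05207i)|011⟩ + (0.1171 + 0.5499i)|100⟩ + (0.09243 + 0.08317i)|101⟩ + (-0.08346 - 0.3919i)|110⟩ + (-0.06586 - 0.05927i)|111⟩

amp(|b₁b₂…⟩) = product of the factor amplitudes for bits b₁, b₂, …; only kets whose every factor amplitude is nonzero survive.
|000⟩: (1/√2)(-0.8144)(-0.9764) = 0.5623
|001⟩: (1/√2)(-0.8144)(-0.1747 + 0.1269i) = (0.1006 - 0.07308i)
|010⟩: (1/√2)(0.5803)(-0.9764) = -0.4007
|011⟩: (1/√2)(0.5803)(-0.1747 + 0.1269i) = (-0.07169 + 0.05207i)
|100⟩: (0.1473 + 0.6916i)(-0.8144)(-0.9764) = (0.1171 + 0.5499i)
|101⟩: (0.1473 + 0.6916i)(-0.8144)(-0.1747 + 0.1269i) = (0.09243 + 0.08317i)
|110⟩: (0.1473 + 0.6916i)(0.5803)(-0.9764) = (-0.08346 - 0.3919i)
|111⟩: (0.1473 + 0.6916i)(0.5803)(-0.1747 + 0.1269i) = (-0.06586 - 0.05927i)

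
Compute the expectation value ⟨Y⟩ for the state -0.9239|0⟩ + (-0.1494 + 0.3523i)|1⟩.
-0.651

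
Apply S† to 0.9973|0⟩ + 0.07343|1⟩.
0.9973|0⟩ - 0.07343i|1⟩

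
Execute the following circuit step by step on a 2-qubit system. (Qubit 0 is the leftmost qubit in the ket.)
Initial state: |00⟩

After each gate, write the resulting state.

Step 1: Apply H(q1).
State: 1/√2|00⟩ + 1/√2|01⟩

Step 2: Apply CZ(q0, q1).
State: 1/√2|00⟩ + 1/√2|01⟩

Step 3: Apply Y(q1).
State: -(1/√2)i|00⟩ + (1/√2)i|01⟩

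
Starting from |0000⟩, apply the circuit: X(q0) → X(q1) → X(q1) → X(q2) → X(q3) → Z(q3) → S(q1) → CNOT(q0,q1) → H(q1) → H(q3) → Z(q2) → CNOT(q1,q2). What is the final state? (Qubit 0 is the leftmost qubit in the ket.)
1/2|1010⟩ - 1/2|1011⟩ - 1/2|1100⟩ + 1/2|1101⟩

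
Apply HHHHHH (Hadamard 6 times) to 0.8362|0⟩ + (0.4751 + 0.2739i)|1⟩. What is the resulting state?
0.8362|0⟩ + (0.4751 + 0.2739i)|1⟩

H² = I, so an even number of Hadamards cancels: H^6 = I and the state is unchanged.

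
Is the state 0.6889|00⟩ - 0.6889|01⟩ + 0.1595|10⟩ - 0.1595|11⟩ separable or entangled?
Separable

Writing the state as a|00⟩ + b|01⟩ + c|10⟩ + d|11⟩, it is a product state iff ad − bc = 0.
Here (a, b, c, d) = (0.6889, -0.6889, 0.1595, -0.1595): ad − bc = (0.6889)(-0.1595) − (-0.6889)(0.1595) = 0, so the state is separable.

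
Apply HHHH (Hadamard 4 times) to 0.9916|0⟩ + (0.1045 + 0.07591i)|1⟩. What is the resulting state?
0.9916|0⟩ + (0.1045 + 0.07591i)|1⟩

H² = I, so an even number of Hadamards cancels: H^4 = I and the state is unchanged.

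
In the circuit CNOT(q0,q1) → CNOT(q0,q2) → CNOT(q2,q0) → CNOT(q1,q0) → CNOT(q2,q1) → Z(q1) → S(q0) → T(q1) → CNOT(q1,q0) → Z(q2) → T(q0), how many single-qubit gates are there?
5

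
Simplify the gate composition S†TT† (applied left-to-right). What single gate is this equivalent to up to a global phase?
S†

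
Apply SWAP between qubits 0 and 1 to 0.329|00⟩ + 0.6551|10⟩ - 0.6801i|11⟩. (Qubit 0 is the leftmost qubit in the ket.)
0.329|00⟩ + 0.6551|01⟩ - 0.6801i|11⟩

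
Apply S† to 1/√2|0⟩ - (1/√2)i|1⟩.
1/√2|0⟩ - 1/√2|1⟩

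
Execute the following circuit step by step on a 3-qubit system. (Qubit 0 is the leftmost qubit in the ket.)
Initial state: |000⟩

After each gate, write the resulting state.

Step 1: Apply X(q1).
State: |010⟩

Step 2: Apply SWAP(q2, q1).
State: |001⟩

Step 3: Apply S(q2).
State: i|001⟩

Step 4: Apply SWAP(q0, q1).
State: i|001⟩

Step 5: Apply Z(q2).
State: -i|001⟩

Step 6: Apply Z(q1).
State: -i|001⟩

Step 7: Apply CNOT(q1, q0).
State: -i|001⟩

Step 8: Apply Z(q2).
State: i|001⟩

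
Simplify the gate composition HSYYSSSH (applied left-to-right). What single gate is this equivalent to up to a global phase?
I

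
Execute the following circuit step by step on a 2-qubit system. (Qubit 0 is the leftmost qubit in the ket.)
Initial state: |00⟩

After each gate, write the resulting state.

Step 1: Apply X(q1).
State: |01⟩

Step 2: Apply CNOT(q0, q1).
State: |01⟩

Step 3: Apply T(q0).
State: |01⟩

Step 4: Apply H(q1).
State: 1/√2|00⟩ - 1/√2|01⟩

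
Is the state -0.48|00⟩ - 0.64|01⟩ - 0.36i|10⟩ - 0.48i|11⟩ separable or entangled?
Separable

Writing the state as a|00⟩ + b|01⟩ + c|10⟩ + d|11⟩, it is a product state iff ad − bc = 0.
Here (a, b, c, d) = (-0.48, -0.64, -0.36i, -0.48i): ad − bc = (-0.48)(-0.48i) − (-0.64)(-0.36i) = 0, so the state is separable.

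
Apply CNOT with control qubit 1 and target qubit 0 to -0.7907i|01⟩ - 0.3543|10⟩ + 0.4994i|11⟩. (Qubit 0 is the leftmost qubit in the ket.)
0.4994i|01⟩ - 0.3543|10⟩ - 0.7907i|11⟩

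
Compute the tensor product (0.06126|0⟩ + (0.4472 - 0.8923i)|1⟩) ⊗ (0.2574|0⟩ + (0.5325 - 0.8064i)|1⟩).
0.01577|00⟩ + (0.03262 - 0.0494i)|01⟩ + (0.1151 - 0.2297i)|10⟩ + (-0.4814 - 0.8358i)|11⟩

amp(|b₁b₂…⟩) = product of the factor amplitudes for bits b₁, b₂, …; only kets whose every factor amplitude is nonzero survive.
|00⟩: (0.06126)(0.2574) = 0.01577
|01⟩: (0.06126)(0.5325 - 0.8064i) = (0.03262 - 0.0494i)
|10⟩: (0.4472 - 0.8923i)(0.2574) = (0.1151 - 0.2297i)
|11⟩: (0.4472 - 0.8923i)(0.5325 - 0.8064i) = (-0.4814 - 0.8358i)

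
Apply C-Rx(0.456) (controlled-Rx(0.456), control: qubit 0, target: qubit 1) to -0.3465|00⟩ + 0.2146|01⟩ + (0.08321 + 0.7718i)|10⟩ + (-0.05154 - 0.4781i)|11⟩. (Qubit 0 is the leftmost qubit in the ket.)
-0.3465|00⟩ + 0.2146|01⟩ + (-0.02701 + 0.7635i)|10⟩ + (0.1242 - 0.4845i)|11⟩

C-Rx(0.456) leaves the control-|0⟩ kets |00⟩, |01⟩ unchanged and applies Rx(0.456) to qubit 1 on the control-|1⟩ pair (|10⟩, |11⟩).
Rx(0.456) = [[cos(θ/2), −i·sin(θ/2)], [−i·sin(θ/2), cos(θ/2)]]; θ = 0.456, cos(θ/2) ≈ 0.97412, sin(θ/2) ≈ 0.22603.
With a = amp(|10⟩) = (0.08321 + 0.7718i) and b = amp(|11⟩) = (-0.05154 - 0.4781i):
new amp(|10⟩) = (0.97412)·a + (-0.22603i)·b = (-0.02701 + 0.7635i)
new amp(|11⟩) = (-0.22603i)·a + (0.97412)·b = (0.1242 - 0.4845i)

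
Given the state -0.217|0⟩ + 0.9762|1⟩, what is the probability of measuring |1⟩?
0.953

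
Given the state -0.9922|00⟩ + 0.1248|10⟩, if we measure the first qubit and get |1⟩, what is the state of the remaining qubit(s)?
|0⟩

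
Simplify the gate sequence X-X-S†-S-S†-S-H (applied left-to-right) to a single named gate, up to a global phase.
H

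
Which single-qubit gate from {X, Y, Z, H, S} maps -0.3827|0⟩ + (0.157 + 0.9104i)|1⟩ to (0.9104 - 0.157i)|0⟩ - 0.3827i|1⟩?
Y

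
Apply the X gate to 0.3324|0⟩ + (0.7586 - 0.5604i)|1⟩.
(0.7586 - 0.5604i)|0⟩ + 0.3324|1⟩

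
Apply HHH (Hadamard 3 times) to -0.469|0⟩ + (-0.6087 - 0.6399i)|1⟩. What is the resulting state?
(-0.762 - 0.4525i)|0⟩ + (0.09878 + 0.4525i)|1⟩

H² = I, so H^3 = H: a single Hadamard. With (a, b) = (-0.469, (-0.6087 - 0.6399i)), H gives ((a + b)/√2, (a − b)/√2) = ((-0.762 - 0.4525i), (0.09878 + 0.4525i)).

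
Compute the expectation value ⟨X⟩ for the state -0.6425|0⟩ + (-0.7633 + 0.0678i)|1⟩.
0.9808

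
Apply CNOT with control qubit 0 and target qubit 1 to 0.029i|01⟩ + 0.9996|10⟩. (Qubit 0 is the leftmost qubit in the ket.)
0.029i|01⟩ + 0.9996|11⟩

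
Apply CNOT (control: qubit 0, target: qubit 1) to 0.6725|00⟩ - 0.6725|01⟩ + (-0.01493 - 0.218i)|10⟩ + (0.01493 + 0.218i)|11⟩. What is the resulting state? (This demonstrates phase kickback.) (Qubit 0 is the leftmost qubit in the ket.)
0.6725|00⟩ - 0.6725|01⟩ + (0.01493 + 0.218i)|10⟩ + (-0.01493 - 0.218i)|11⟩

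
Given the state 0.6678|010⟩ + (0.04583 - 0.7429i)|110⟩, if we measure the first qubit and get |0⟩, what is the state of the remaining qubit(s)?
|10⟩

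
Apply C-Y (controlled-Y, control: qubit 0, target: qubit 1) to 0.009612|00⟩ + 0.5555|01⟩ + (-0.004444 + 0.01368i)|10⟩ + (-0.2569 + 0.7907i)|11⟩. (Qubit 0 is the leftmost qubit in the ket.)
0.009612|00⟩ + 0.5555|01⟩ + (0.7907 + 0.2569i)|10⟩ + (-0.01368 - 0.004444i)|11⟩

C-Y leaves the control-|0⟩ kets |00⟩, |01⟩ unchanged and applies Y to qubit 1 on the control-|1⟩ pair (|10⟩, |11⟩).
Y = [[0, -i], [i, 0]].
With a = amp(|10⟩) = (-0.004444 + 0.01368i) and b = amp(|11⟩) = (-0.2569 + 0.7907i):
new amp(|10⟩) = (-i)·b = (0.7907 + 0.2569i)
new amp(|11⟩) = (i)·a = (-0.01368 - 0.004444i)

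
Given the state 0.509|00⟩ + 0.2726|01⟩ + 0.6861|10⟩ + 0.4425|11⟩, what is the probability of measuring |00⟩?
0.2591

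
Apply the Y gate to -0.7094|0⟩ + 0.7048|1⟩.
-0.7048i|0⟩ - 0.7094i|1⟩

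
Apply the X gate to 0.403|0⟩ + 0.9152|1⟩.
0.9152|0⟩ + 0.403|1⟩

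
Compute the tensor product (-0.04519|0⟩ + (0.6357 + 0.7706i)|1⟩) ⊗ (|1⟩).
-0.04519|01⟩ + (0.6357 + 0.7706i)|11⟩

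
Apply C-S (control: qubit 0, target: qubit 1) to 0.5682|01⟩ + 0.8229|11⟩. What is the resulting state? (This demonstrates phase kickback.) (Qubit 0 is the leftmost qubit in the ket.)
0.5682|01⟩ + 0.8229i|11⟩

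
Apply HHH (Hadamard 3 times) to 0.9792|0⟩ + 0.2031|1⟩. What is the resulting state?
0.836|0⟩ + 0.5488|1⟩

H² = I, so H^3 = H: a single Hadamard. With (a, b) = (0.9792, 0.2031), H gives ((a + b)/√2, (a − b)/√2) = (0.836, 0.5488).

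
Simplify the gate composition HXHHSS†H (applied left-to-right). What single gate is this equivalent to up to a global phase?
Z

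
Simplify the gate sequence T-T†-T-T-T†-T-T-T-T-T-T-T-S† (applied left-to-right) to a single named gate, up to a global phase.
S†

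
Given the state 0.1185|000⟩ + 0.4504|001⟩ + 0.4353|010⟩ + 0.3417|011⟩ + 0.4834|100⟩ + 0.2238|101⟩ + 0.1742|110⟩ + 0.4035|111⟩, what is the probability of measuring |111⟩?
0.1628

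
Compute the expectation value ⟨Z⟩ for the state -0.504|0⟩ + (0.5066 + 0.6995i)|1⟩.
-0.4919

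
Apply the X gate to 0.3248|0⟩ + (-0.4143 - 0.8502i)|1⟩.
(-0.4143 - 0.8502i)|0⟩ + 0.3248|1⟩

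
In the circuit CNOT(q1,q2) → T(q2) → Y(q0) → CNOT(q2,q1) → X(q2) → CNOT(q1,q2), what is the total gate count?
6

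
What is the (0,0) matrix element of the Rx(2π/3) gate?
1/2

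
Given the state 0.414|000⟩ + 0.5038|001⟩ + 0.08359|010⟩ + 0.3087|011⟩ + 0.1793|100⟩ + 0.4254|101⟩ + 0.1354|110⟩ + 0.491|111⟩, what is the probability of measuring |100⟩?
0.03215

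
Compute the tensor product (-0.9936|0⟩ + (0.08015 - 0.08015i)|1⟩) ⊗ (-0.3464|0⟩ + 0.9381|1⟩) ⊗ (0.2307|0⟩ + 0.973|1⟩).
0.0794|000⟩ + 0.3349|001⟩ - 0.215|010⟩ - 0.9069|011⟩ + (-0.006405 + 0.006405i)|100⟩ + (-0.02701 + 0.02701i)|101⟩ + (0.01735 - 0.01735i)|110⟩ + (0.07316 - 0.07316i)|111⟩

amp(|b₁b₂…⟩) = product of the factor amplitudes for bits b₁, b₂, …; only kets whose every factor amplitude is nonzero survive.
|000⟩: (-0.9936)(-0.3464)(0.2307) = 0.0794
|001⟩: (-0.9936)(-0.3464)(0.973) = 0.3349
|010⟩: (-0.9936)(0.9381)(0.2307) = -0.215
|011⟩: (-0.9936)(0.9381)(0.973) = -0.9069
|100⟩: (0.08015 - 0.08015i)(-0.3464)(0.2307) = (-0.006405 + 0.006405i)
|101⟩: (0.08015 - 0.08015i)(-0.3464)(0.973) = (-0.02701 + 0.02701i)
|110⟩: (0.08015 - 0.08015i)(0.9381)(0.2307) = (0.01735 - 0.01735i)
|111⟩: (0.08015 - 0.08015i)(0.9381)(0.973) = (0.07316 - 0.07316i)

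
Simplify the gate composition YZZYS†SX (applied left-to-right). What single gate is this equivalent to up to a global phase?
X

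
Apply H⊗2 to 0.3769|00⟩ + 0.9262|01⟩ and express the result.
0.6516|00⟩ - 0.2747|01⟩ + 0.6516|10⟩ - 0.2747|11⟩

H⊗2 gives amp(|y⟩) = (1/2) Σ_x (−1)^(x·y) amp(|x⟩), where x·y is the number of positions in which both x and y have a 1.
|00⟩: (0.3769 + 0.9262)/2 = 0.6516
|01⟩: (0.3769 - 0.9262)/2 = -0.2747
|10⟩: (0.3769 + 0.9262)/2 = 0.6516
|11⟩: (0.3769 - 0.9262)/2 = -0.2747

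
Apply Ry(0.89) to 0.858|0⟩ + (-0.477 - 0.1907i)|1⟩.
(0.9798 + 0.08209i)|0⟩ + (-0.06121 - 0.1721i)|1⟩

Ry(0.89) = [[cos(θ/2), −sin(θ/2)], [sin(θ/2), cos(θ/2)]]; θ = 0.89, cos(θ/2) ≈ 0.902611, sin(θ/2) ≈ 0.430458.
With a = amp(|0⟩) = 0.858 and b = amp(|1⟩) = (-0.477 - 0.1907i):
new amp(|0⟩) = (0.902611)·a + (-0.430458)·b = (0.9798 + 0.08209i)
new amp(|1⟩) = (0.430458)·a + (0.902611)·b = (-0.06121 - 0.1721i)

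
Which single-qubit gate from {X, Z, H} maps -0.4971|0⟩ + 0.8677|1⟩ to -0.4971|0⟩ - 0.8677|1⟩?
Z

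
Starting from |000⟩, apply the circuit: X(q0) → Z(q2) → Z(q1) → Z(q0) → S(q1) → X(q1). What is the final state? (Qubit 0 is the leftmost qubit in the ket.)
-|110⟩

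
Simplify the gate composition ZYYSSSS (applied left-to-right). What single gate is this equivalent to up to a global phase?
Z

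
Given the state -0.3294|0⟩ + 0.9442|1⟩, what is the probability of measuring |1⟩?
0.8915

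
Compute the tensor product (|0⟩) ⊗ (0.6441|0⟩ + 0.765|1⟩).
0.6441|00⟩ + 0.765|01⟩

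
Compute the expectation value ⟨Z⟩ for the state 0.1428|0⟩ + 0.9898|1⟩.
-0.9593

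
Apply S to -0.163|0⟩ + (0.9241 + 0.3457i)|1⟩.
-0.163|0⟩ + (-0.3457 + 0.9241i)|1⟩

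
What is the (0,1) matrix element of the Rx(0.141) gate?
-0.07044i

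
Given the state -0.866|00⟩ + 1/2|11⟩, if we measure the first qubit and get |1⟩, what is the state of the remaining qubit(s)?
|1⟩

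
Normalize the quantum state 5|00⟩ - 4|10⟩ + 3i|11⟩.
1/√2|00⟩ - 0.5657|10⟩ + 0.4243i|11⟩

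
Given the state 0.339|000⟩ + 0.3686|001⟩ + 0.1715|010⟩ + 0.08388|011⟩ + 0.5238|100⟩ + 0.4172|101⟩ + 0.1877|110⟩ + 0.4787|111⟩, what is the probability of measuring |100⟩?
0.2744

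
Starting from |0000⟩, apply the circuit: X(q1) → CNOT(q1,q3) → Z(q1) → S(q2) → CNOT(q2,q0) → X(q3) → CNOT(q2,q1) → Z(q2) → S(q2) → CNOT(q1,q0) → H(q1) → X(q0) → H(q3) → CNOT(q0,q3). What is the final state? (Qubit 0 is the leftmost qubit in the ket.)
-1/2|0000⟩ - 1/2|0001⟩ + 1/2|0100⟩ + 1/2|0101⟩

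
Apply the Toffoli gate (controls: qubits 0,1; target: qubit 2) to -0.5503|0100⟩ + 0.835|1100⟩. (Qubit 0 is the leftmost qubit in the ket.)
-0.5503|0100⟩ + 0.835|1110⟩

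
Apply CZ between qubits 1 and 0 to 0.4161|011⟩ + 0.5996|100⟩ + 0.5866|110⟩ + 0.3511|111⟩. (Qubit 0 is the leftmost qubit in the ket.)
0.4161|011⟩ + 0.5996|100⟩ - 0.5866|110⟩ - 0.3511|111⟩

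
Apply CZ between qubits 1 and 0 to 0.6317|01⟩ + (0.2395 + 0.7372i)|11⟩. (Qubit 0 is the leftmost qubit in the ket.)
0.6317|01⟩ + (-0.2395 - 0.7372i)|11⟩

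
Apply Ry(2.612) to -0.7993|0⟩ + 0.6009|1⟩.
-0.7891|0⟩ - 0.6142|1⟩

Ry(2.612) = [[cos(θ/2), −sin(θ/2)], [sin(θ/2), cos(θ/2)]]; θ = 2.612, cos(θ/2) ≈ 0.261713, sin(θ/2) ≈ 0.965146.
With a = amp(|0⟩) = -0.7993 and b = amp(|1⟩) = 0.6009:
new amp(|0⟩) = (0.261713)·a + (-0.965146)·b = -0.7891
new amp(|1⟩) = (0.965146)·a + (0.261713)·b = -0.6142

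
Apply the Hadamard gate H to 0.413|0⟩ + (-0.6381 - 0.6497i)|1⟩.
(-0.1592 - 0.4594i)|0⟩ + (0.7432 + 0.4594i)|1⟩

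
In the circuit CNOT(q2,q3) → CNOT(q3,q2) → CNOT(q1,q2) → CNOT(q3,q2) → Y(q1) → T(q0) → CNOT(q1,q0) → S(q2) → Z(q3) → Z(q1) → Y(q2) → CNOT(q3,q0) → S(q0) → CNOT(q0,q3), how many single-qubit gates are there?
7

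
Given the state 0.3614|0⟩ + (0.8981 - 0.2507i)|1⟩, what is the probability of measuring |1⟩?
0.8694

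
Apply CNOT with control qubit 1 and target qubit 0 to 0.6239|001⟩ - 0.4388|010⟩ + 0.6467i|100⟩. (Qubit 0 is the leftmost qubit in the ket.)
0.6239|001⟩ + 0.6467i|100⟩ - 0.4388|110⟩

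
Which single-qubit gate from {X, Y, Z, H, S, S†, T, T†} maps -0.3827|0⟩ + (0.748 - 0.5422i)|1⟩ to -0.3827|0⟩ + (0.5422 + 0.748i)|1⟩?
S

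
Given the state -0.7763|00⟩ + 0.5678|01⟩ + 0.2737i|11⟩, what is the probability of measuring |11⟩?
0.07491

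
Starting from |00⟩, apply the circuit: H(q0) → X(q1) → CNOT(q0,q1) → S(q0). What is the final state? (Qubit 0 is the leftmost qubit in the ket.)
1/√2|01⟩ + (1/√2)i|10⟩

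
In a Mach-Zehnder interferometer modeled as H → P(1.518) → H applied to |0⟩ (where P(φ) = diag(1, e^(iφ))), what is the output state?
(0.5264 + 0.4993i)|0⟩ + (0.4736 - 0.4993i)|1⟩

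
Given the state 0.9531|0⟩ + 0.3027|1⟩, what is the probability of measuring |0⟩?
0.9084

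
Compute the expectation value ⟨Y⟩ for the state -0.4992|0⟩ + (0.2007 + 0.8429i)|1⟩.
-0.8416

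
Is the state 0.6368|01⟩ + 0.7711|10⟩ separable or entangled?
Entangled

Writing the state as a|00⟩ + b|01⟩ + c|10⟩ + d|11⟩, it is a product state iff ad − bc = 0.
Here (a, b, c, d) = (0, 0.6368, 0.7711, 0): ad − bc = (0)(0) − (0.6368)(0.7711) = -0.491 ≠ 0, so the state is entangled.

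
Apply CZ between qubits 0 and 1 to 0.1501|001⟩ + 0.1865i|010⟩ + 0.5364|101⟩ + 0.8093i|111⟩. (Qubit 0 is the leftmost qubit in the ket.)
0.1501|001⟩ + 0.1865i|010⟩ + 0.5364|101⟩ - 0.8093i|111⟩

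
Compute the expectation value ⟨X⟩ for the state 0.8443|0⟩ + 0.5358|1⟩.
0.9048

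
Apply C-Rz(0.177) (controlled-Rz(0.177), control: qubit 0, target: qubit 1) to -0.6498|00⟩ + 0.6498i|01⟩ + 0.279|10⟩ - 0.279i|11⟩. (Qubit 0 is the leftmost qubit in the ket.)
-0.6498|00⟩ + 0.6498i|01⟩ + (0.2779 - 0.02466i)|10⟩ + (0.02466 - 0.2779i)|11⟩

C-Rz(0.177) leaves the control-|0⟩ kets |00⟩, |01⟩ unchanged and applies Rz(0.177) to qubit 1 on the control-|1⟩ pair (|10⟩, |11⟩).
Rz(0.177) = [[e^(−iθ/2), 0], [0, e^(iθ/2)]] with e^(±iθ/2) = cos(θ/2) ± i·sin(θ/2); θ = 0.177, cos(θ/2) ≈ 0.996086, sin(θ/2) ≈ 0.0883845.
With a = amp(|10⟩) = 0.279 and b = amp(|11⟩) = -0.279i:
new amp(|10⟩) = (0.996086 - 0.0883845i)·a = (0.2779 - 0.02466i)
new amp(|11⟩) = (0.996086 + 0.0883845i)·b = (0.02466 - 0.2779i)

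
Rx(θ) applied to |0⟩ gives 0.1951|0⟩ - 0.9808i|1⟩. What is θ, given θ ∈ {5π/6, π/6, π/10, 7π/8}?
7π/8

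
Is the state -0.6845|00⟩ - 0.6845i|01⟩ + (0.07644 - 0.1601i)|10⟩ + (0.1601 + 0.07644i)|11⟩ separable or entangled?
Separable

Writing the state as a|00⟩ + b|01⟩ + c|10⟩ + d|11⟩, it is a product state iff ad − bc = 0.
Here (a, b, c, d) = (-0.6845, -0.6845i, (0.07644 - 0.1601i), (0.1601 + 0.07644i)): ad − bc = (-0.6845)(0.1601 + 0.07644i) − (-0.6845i)(0.07644 - 0.1601i) = 0, so the state is separable.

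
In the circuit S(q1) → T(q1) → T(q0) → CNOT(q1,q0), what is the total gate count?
4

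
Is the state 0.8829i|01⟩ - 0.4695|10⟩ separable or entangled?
Entangled

Writing the state as a|00⟩ + b|01⟩ + c|10⟩ + d|11⟩, it is a product state iff ad − bc = 0.
Here (a, b, c, d) = (0, 0.8829i, -0.4695, 0): ad − bc = (0)(0) − (0.8829i)(-0.4695) = 0.4145i ≠ 0, so the state is entangled.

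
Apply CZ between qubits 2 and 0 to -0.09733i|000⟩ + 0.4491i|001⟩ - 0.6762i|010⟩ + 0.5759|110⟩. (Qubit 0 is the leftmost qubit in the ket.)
-0.09733i|000⟩ + 0.4491i|001⟩ - 0.6762i|010⟩ + 0.5759|110⟩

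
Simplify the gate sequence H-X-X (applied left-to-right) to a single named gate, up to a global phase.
H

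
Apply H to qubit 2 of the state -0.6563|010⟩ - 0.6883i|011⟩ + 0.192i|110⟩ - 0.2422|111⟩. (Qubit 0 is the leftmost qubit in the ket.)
(-0.4641 - 0.4867i)|010⟩ + (-0.4641 + 0.4867i)|011⟩ + (-0.1713 + 0.1358i)|110⟩ + (0.1713 + 0.1358i)|111⟩

H on qubit 2 mixes each pair of kets that differ only in qubit 2: amplitudes (a, b) of (|…0…⟩, |…1…⟩) become ((a + b)/√2, (a − b)/√2). Kets absent from the input have amplitude 0.
(|010⟩, |011⟩): (a, b) = (-0.6563, -0.6883i) → ((-0.4641 - 0.4867i), (-0.4641 + 0.4867i))
(|110⟩, |111⟩): (a, b) = (0.192i, -0.2422) → ((-0.1713 + 0.1358i), (0.1713 + 0.1358i))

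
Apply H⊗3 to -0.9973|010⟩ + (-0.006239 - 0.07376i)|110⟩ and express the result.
(-0.3548 - 0.02608i)|000⟩ + (-0.3548 - 0.02608i)|001⟩ + (0.3548 + 0.02608i)|010⟩ + (0.3548 + 0.02608i)|011⟩ + (-0.3504 + 0.02608i)|100⟩ + (-0.3504 + 0.02608i)|101⟩ + (0.3504 - 0.02608i)|110⟩ + (0.3504 - 0.02608i)|111⟩

H⊗3 gives amp(|y⟩) = (1/2√2) Σ_x (−1)^(x·y) amp(|x⟩), where x·y is the number of positions in which both x and y have a 1.
|000⟩: (-0.9973 + (-0.006239 - 0.07376i))/(2√2) = (-0.3548 - 0.02608i)
|001⟩: (-0.9973 + (-0.006239 - 0.07376i))/(2√2) = (-0.3548 - 0.02608i)
|010⟩: (0.9973 - (-0.006239 - 0.07376i))/(2√2) = (0.3548 + 0.02608i)
|011⟩: (0.9973 - (-0.006239 - 0.07376i))/(2√2) = (0.3548 + 0.02608i)
|100⟩: (-0.9973 - (-0.006239 - 0.07376i))/(2√2) = (-0.3504 + 0.02608i)
|101⟩: (-0.9973 - (-0.006239 - 0.07376i))/(2√2) = (-0.3504 + 0.02608i)
|110⟩: (0.9973 + (-0.006239 - 0.07376i))/(2√2) = (0.3504 - 0.02608i)
|111⟩: (0.9973 + (-0.006239 - 0.07376i))/(2√2) = (0.3504 - 0.02608i)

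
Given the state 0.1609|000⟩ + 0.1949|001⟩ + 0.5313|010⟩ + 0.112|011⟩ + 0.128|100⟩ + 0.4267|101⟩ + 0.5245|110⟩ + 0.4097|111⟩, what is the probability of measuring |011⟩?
0.01254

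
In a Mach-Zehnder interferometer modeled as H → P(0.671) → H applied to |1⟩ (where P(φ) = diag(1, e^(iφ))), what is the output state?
(0.1084 - 0.3109i)|0⟩ + (0.8916 + 0.3109i)|1⟩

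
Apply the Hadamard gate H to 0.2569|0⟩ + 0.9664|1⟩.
0.865|0⟩ - 0.5017|1⟩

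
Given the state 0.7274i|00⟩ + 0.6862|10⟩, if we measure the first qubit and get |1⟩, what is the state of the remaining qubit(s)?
|0⟩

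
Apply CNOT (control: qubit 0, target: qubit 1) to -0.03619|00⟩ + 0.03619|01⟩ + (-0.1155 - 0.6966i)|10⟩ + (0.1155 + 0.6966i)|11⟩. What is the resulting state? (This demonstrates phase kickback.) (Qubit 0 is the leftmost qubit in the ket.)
-0.03619|00⟩ + 0.03619|01⟩ + (0.1155 + 0.6966i)|10⟩ + (-0.1155 - 0.6966i)|11⟩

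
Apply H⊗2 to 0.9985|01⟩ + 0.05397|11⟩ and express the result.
0.5262|00⟩ - 0.5262|01⟩ + 0.4723|10⟩ - 0.4723|11⟩

H⊗2 gives amp(|y⟩) = (1/2) Σ_x (−1)^(x·y) amp(|x⟩), where x·y is the number of positions in which both x and y have a 1.
|00⟩: (0.9985 + 0.05397)/2 = 0.5262
|01⟩: (-0.9985 - 0.05397)/2 = -0.5262
|10⟩: (0.9985 - 0.05397)/2 = 0.4723
|11⟩: (-0.9985 + 0.05397)/2 = -0.4723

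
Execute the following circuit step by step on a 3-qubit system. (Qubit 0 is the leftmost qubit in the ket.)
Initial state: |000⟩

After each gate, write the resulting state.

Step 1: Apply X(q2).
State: |001⟩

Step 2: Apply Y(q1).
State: i|011⟩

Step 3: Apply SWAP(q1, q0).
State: i|101⟩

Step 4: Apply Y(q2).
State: |100⟩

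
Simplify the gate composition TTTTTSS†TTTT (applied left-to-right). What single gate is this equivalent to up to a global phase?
T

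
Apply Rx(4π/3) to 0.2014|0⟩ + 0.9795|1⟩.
(-0.1007 - 0.8483i)|0⟩ + (-0.4898 - 0.1744i)|1⟩

Rx(4π/3) = [[cos(θ/2), −i·sin(θ/2)], [−i·sin(θ/2), cos(θ/2)]]; θ = 4π/3, cos(θ/2) ≈ -0.5, sin(θ/2) ≈ 0.866025.
With a = amp(|0⟩) = 0.2014 and b = amp(|1⟩) = 0.9795:
new amp(|0⟩) = (-0.5)·a + (-0.866025i)·b = (-0.1007 - 0.8483i)
new amp(|1⟩) = (-0.866025i)·a + (-0.5)·b = (-0.4898 - 0.1744i)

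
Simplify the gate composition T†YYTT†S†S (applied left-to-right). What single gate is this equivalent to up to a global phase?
T†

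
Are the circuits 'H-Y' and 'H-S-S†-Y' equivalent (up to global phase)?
Yes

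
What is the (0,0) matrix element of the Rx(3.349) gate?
-0.1035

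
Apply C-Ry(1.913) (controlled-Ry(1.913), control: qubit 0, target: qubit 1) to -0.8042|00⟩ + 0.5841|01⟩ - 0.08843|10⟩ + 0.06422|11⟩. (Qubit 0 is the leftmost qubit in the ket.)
-0.8042|00⟩ + 0.5841|01⟩ - 0.1034|10⟩ - 0.03525|11⟩

C-Ry(1.913) leaves the control-|0⟩ kets |00⟩, |01⟩ unchanged and applies Ry(1.913) to qubit 1 on the control-|1⟩ pair (|10⟩, |11⟩).
Ry(1.913) = [[cos(θ/2), −sin(θ/2)], [sin(θ/2), cos(θ/2)]]; θ = 1.913, cos(θ/2) ≈ 0.576384, sin(θ/2) ≈ 0.817179.
With a = amp(|10⟩) = -0.08843 and b = amp(|11⟩) = 0.06422:
new amp(|10⟩) = (0.576384)·a + (-0.817179)·b = -0.1034
new amp(|11⟩) = (0.817179)·a + (0.576384)·b = -0.03525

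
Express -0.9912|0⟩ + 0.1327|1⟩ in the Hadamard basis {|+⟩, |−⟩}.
-0.6071|+⟩ - 0.7947|−⟩

With |ψ⟩ = α|0⟩ + β|1⟩, the Hadamard-basis coefficients are ⟨+|ψ⟩ = (α + β)/√2 and ⟨−|ψ⟩ = (α − β)/√2.
Here α = -0.9912, β = 0.1327: (α + β)/√2 = -0.6071, (α − β)/√2 = -0.7947.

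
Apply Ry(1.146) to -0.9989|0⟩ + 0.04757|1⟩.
-0.8651|0⟩ - 0.5016|1⟩

Ry(1.146) = [[cos(θ/2), −sin(θ/2)], [sin(θ/2), cos(θ/2)]]; θ = 1.146, cos(θ/2) ≈ 0.840278, sin(θ/2) ≈ 0.542155.
With a = amp(|0⟩) = -0.9989 and b = amp(|1⟩) = 0.04757:
new amp(|0⟩) = (0.840278)·a + (-0.542155)·b = -0.8651
new amp(|1⟩) = (0.542155)·a + (0.840278)·b = -0.5016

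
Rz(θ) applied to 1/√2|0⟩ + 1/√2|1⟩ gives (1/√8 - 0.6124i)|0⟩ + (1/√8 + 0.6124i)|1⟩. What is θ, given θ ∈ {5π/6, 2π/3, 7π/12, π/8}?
2π/3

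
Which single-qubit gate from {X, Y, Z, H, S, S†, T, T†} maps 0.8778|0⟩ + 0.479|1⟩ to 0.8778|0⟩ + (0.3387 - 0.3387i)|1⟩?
T†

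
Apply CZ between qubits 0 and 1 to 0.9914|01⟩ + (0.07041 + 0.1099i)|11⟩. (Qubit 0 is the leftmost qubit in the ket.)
0.9914|01⟩ + (-0.07041 - 0.1099i)|11⟩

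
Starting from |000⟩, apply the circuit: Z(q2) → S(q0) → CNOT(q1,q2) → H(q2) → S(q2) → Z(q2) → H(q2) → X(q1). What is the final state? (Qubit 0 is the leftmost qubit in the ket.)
(1/2 - (1/2)i)|010⟩ + (1/2 + (1/2)i)|011⟩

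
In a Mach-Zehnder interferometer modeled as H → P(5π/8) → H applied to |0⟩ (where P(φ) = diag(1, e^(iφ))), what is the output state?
(0.3087 + 0.4619i)|0⟩ + (0.6913 - 0.4619i)|1⟩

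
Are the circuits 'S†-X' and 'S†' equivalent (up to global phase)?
No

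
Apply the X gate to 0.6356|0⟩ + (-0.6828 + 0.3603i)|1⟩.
(-0.6828 + 0.3603i)|0⟩ + 0.6356|1⟩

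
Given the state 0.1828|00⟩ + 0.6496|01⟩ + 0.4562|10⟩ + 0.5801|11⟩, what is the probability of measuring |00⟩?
0.03342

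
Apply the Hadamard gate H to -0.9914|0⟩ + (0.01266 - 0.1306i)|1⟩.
(-0.6921 - 0.09235i)|0⟩ + (-0.71 + 0.09235i)|1⟩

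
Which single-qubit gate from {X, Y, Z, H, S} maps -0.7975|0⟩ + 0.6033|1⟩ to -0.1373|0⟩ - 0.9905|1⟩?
H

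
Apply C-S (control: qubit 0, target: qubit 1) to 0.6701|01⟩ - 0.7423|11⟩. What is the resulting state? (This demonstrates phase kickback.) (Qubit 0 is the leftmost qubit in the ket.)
0.6701|01⟩ - 0.7423i|11⟩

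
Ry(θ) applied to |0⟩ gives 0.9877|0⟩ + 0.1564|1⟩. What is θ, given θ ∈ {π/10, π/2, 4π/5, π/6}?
π/10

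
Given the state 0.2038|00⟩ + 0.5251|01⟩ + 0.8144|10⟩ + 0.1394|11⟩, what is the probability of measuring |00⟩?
0.04153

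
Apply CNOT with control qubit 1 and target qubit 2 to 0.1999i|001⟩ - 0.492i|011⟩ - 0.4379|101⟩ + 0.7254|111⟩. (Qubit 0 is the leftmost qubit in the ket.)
0.1999i|001⟩ - 0.492i|010⟩ - 0.4379|101⟩ + 0.7254|110⟩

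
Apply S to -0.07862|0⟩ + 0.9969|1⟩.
-0.07862|0⟩ + 0.9969i|1⟩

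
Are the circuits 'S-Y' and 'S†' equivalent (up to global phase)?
No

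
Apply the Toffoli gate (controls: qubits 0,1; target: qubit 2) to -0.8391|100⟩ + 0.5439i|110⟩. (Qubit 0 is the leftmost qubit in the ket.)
-0.8391|100⟩ + 0.5439i|111⟩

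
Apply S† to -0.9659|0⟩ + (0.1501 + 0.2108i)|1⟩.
-0.9659|0⟩ + (0.2108 - 0.1501i)|1⟩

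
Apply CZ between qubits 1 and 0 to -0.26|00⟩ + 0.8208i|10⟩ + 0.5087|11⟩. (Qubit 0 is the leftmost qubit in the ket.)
-0.26|00⟩ + 0.8208i|10⟩ - 0.5087|11⟩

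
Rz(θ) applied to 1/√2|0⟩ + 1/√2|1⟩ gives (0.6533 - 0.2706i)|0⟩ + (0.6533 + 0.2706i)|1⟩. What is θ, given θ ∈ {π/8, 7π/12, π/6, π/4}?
π/4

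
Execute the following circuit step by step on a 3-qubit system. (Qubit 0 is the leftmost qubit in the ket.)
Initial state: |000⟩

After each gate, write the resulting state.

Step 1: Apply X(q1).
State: |010⟩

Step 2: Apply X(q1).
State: |000⟩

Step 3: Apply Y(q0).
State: i|100⟩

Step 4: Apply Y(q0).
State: |000⟩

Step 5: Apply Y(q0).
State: i|100⟩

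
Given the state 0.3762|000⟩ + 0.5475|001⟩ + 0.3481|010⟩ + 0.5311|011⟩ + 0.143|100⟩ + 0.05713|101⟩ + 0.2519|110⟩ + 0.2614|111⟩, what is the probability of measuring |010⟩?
0.1212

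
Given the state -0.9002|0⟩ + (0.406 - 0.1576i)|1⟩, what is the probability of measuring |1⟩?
0.1897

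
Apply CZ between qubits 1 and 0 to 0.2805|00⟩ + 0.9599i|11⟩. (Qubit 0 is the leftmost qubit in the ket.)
0.2805|00⟩ - 0.9599i|11⟩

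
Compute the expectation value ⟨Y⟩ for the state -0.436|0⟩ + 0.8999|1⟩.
0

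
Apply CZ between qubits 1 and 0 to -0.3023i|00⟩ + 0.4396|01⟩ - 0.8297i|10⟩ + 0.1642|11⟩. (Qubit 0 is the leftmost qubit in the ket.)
-0.3023i|00⟩ + 0.4396|01⟩ - 0.8297i|10⟩ - 0.1642|11⟩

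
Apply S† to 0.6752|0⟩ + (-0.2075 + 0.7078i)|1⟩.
0.6752|0⟩ + (0.7078 + 0.2075i)|1⟩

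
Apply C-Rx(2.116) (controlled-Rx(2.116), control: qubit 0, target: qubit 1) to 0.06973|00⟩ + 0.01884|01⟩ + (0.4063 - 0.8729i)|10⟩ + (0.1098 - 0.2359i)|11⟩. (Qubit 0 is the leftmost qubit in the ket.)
0.06973|00⟩ + 0.01884|01⟩ + (-0.00622 - 0.5239i)|10⟩ + (-0.7068 - 0.4698i)|11⟩

C-Rx(2.116) leaves the control-|0⟩ kets |00⟩, |01⟩ unchanged and applies Rx(2.116) to qubit 1 on the control-|1⟩ pair (|10⟩, |11⟩).
Rx(2.116) = [[cos(θ/2), −i·sin(θ/2)], [−i·sin(θ/2), cos(θ/2)]]; θ = 2.116, cos(θ/2) ≈ 0.490616, sin(θ/2) ≈ 0.871376.
With a = amp(|10⟩) = (0.4063 - 0.8729i) and b = amp(|11⟩) = (0.1098 - 0.2359i):
new amp(|10⟩) = (0.490616)·a + (-0.871376i)·b = (-0.00622 - 0.5239i)
new amp(|11⟩) = (-0.871376i)·a + (0.490616)·b = (-0.7068 - 0.4698i)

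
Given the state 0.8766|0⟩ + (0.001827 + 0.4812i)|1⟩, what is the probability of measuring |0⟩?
0.7684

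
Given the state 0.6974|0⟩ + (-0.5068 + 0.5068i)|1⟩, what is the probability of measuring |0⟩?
0.4864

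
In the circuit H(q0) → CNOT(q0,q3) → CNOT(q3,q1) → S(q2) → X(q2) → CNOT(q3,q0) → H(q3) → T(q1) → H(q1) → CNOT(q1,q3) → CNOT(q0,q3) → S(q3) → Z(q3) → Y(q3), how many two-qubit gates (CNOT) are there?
5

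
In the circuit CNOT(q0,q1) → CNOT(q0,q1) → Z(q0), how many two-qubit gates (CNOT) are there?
2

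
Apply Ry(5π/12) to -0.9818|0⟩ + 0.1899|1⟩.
-0.8945|0⟩ - 0.447|1⟩

Ry(5π/12) = [[cos(θ/2), −sin(θ/2)], [sin(θ/2), cos(θ/2)]]; θ = 5π/12, cos(θ/2) ≈ 0.793353, sin(θ/2) ≈ 0.608761.
With a = amp(|0⟩) = -0.9818 and b = amp(|1⟩) = 0.1899:
new amp(|0⟩) = (0.793353)·a + (-0.608761)·b = -0.8945
new amp(|1⟩) = (0.608761)·a + (0.793353)·b = -0.447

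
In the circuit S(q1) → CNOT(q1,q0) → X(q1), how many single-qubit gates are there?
2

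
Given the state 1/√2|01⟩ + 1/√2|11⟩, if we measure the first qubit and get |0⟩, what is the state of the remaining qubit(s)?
|1⟩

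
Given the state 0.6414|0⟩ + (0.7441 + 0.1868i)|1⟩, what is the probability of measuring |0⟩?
0.4114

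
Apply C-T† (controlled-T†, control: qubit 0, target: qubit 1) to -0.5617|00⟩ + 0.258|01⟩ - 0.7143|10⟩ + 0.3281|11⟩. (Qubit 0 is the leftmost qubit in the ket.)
-0.5617|00⟩ + 0.258|01⟩ - 0.7143|10⟩ + (0.232 - 0.232i)|11⟩

C-T† leaves the control-|0⟩ kets |00⟩, |01⟩ unchanged and applies T† to qubit 1 on the control-|1⟩ pair (|10⟩, |11⟩).
T† = [[1, 0], [0, (1/√2 - (1/√2)i)]].
With a = amp(|10⟩) = -0.7143 and b = amp(|11⟩) = 0.3281:
new amp(|10⟩) = (1)·a = -0.7143
new amp(|11⟩) = (1/√2 - (1/√2)i)·b = (0.232 - 0.232i)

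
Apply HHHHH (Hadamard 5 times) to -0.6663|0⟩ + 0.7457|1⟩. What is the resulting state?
0.05614|0⟩ - 0.9984|1⟩

H² = I, so H^5 = H: a single Hadamard. With (a, b) = (-0.6663, 0.7457), H gives ((a + b)/√2, (a − b)/√2) = (0.05614, -0.9984).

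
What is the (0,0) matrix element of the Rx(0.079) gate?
0.9992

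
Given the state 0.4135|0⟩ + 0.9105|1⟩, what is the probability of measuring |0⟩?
0.171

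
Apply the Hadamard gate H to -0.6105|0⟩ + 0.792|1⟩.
0.1283|0⟩ - 0.9917|1⟩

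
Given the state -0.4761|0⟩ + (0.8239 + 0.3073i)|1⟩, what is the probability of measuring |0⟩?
0.2267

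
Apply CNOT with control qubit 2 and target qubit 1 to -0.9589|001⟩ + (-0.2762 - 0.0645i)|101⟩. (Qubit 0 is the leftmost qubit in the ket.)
-0.9589|011⟩ + (-0.2762 - 0.0645i)|111⟩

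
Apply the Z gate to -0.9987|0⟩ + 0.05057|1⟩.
-0.9987|0⟩ - 0.05057|1⟩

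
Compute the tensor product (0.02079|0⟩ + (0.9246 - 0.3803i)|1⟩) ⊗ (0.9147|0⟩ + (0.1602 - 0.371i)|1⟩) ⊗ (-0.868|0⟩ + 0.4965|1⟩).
-0.01651|000⟩ + 0.009442|001⟩ + (-0.002891 + 0.006695i)|010⟩ + (0.001654 - 0.00383i)|011⟩ + (-0.7341 + 0.3019i)|100⟩ + (0.4199 - 0.1727i)|101⟩ + (-0.006102 + 0.3506i)|110⟩ + (0.00349 - 0.2006i)|111⟩

amp(|b₁b₂…⟩) = product of the factor amplitudes for bits b₁, b₂, …; only kets whose every factor amplitude is nonzero survive.
|000⟩: (0.02079)(0.9147)(-0.868) = -0.01651
|001⟩: (0.02079)(0.9147)(0.4965) = 0.009442
|010⟩: (0.02079)(0.1602 - 0.371i)(-0.868) = (-0.002891 + 0.006695i)
|011⟩: (0.02079)(0.1602 - 0.371i)(0.4965) = (0.001654 - 0.00383i)
|100⟩: (0.9246 - 0.3803i)(0.9147)(-0.868) = (-0.7341 + 0.3019i)
|101⟩: (0.9246 - 0.3803i)(0.9147)(0.4965) = (0.4199 - 0.1727i)
|110⟩: (0.9246 - 0.3803i)(0.1602 - 0.371i)(-0.868) = (-0.006102 + 0.3506i)
|111⟩: (0.9246 - 0.3803i)(0.1602 - 0.371i)(0.4965) = (0.00349 - 0.2006i)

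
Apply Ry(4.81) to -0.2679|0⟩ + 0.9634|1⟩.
-0.4487|0⟩ - 0.8936|1⟩

Ry(4.81) = [[cos(θ/2), −sin(θ/2)], [sin(θ/2), cos(θ/2)]]; θ = 4.81, cos(θ/2) ≈ -0.740762, sin(θ/2) ≈ 0.671768.
With a = amp(|0⟩) = -0.2679 and b = amp(|1⟩) = 0.9634:
new amp(|0⟩) = (-0.740762)·a + (-0.671768)·b = -0.4487
new amp(|1⟩) = (0.671768)·a + (-0.740762)·b = -0.8936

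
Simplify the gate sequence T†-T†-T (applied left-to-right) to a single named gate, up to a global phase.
T†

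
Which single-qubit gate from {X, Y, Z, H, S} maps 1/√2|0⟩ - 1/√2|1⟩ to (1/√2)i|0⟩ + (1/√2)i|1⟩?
Y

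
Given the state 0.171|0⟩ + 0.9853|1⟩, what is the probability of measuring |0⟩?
0.02924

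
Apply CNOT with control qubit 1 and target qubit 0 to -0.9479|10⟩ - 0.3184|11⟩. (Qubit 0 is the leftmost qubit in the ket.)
-0.3184|01⟩ - 0.9479|10⟩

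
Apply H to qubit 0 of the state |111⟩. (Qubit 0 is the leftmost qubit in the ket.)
1/√2|011⟩ - 1/√2|111⟩

H on qubit 0 mixes each pair of kets that differ only in qubit 0: amplitudes (a, b) of (|…0…⟩, |…1…⟩) become ((a + b)/√2, (a − b)/√2). Kets absent from the input have amplitude 0.
(|011⟩, |111⟩): (a, b) = (0, 1) → (1/√2, -1/√2)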